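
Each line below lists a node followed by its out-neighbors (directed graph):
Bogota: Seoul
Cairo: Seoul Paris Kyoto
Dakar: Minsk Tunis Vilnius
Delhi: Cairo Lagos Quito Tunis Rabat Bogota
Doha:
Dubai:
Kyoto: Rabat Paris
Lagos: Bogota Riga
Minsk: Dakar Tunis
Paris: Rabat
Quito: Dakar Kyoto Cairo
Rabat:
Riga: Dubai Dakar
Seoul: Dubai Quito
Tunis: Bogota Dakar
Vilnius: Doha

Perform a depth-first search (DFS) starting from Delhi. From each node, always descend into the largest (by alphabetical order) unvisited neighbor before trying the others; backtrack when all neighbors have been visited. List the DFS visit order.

Delhi, Tunis, Dakar, Vilnius, Doha, Minsk, Bogota, Seoul, Quito, Kyoto, Rabat, Paris, Cairo, Dubai, Lagos, Riga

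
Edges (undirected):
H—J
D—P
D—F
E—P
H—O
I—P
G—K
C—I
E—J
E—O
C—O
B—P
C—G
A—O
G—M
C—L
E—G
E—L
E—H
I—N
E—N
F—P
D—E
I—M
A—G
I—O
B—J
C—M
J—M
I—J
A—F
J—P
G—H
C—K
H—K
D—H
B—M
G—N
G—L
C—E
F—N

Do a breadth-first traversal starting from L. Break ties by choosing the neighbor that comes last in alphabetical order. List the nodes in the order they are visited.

L, G, E, C, N, M, K, H, A, P, O, J, D, I, F, B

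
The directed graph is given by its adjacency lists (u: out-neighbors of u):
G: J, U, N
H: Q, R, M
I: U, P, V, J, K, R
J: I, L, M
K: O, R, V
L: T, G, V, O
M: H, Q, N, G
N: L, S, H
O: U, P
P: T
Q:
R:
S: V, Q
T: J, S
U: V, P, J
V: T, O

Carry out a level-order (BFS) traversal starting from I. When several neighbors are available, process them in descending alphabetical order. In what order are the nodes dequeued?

I → V → U → R → P → K → J → T → O → M → L → S → Q → N → H → G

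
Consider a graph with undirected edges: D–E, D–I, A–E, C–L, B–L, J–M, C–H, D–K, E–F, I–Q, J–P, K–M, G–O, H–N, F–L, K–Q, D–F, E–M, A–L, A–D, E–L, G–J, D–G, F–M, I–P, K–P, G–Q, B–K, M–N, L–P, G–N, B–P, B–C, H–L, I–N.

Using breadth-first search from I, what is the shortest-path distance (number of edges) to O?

3

Level 0: I
Level 1: D, N, P, Q
Level 2: A, B, E, F, G, H, J, K, L, M
Level 3: C, O
O first appears at level 3.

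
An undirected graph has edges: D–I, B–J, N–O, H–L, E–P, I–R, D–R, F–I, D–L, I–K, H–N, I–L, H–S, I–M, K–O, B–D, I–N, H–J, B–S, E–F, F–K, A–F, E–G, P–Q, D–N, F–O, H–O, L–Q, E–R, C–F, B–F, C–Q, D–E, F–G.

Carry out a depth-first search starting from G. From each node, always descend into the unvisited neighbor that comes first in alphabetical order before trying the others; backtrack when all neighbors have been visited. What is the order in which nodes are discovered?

Visit G
G → E
E → D
D → B
B → F
F → A
F → C
C → Q
Q → L
L → H
H → J
H → N
N → I
I → K
K → O
I → M
I → R
H → S
Q → P

G E D B F A C Q L H J N I K O M R S P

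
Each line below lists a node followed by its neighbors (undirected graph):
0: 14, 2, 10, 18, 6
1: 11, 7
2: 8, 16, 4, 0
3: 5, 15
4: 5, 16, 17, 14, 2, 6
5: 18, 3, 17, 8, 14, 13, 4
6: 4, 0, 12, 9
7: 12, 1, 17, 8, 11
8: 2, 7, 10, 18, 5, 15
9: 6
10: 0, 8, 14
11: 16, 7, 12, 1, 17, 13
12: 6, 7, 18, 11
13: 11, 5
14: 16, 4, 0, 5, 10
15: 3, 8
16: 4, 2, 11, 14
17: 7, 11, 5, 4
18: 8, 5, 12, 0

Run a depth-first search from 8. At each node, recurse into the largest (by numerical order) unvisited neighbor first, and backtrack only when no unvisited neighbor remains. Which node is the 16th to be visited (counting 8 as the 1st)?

2

Visit 8
8 → 18
18 → 12
12 → 11
11 → 17
17 → 7
7 → 1
17 → 5
5 → 14
14 → 16
16 → 4
4 → 6
6 → 9
6 → 0
0 → 10
0 → 2
5 → 13
5 → 3
3 → 15

Visit order: 8, 18, 12, 11, 17, 7, 1, 5, 14, 16, 4, 6, 9, 0, 10, 2, 13, 3, 15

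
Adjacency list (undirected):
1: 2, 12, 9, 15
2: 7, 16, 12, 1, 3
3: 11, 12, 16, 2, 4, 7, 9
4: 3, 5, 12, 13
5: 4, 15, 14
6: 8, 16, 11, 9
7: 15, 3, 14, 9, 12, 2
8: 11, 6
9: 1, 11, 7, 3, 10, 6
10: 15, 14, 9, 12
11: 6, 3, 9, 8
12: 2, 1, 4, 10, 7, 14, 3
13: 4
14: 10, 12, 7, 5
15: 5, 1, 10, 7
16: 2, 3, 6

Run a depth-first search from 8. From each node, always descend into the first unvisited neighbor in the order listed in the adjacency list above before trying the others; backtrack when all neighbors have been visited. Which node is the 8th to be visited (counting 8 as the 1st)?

Visit 8
8 → 11
11 → 6
6 → 16
16 → 2
2 → 7
7 → 15
15 → 5
5 → 4
4 → 3
3 → 12
12 → 1
1 → 9
9 → 10
10 → 14
4 → 13

Visit order: 8, 11, 6, 16, 2, 7, 15, 5, 4, 3, 12, 1, 9, 10, 14, 13

5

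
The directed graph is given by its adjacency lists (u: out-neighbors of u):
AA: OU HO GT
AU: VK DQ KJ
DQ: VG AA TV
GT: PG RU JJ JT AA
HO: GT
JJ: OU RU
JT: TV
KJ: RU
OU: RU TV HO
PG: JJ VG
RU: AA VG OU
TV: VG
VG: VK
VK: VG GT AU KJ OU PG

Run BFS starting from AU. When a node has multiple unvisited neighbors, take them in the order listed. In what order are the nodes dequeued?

Visit AU; enqueue VK, DQ, KJ → queue [VK, DQ, KJ]
Visit VK; enqueue VG, GT, OU, PG → queue [DQ, KJ, VG, GT, OU, PG]
Visit DQ; enqueue AA, TV → queue [KJ, VG, GT, OU, PG, AA, TV]
Visit KJ; enqueue RU → queue [VG, GT, OU, PG, AA, TV, RU]
Visit VG → queue [GT, OU, PG, AA, TV, RU]
Visit GT; enqueue JJ, JT → queue [OU, PG, AA, TV, RU, JJ, JT]
Visit OU; enqueue HO → queue [PG, AA, TV, RU, JJ, JT, HO]
Visit PG → queue [AA, TV, RU, JJ, JT, HO]
Visit AA → queue [TV, RU, JJ, JT, HO]
Visit TV → queue [RU, JJ, JT, HO]
Visit RU → queue [JJ, JT, HO]
Visit JJ → queue [JT, HO]
Visit JT → queue [HO]
Visit HO → queue []

AU → VK → DQ → KJ → VG → GT → OU → PG → AA → TV → RU → JJ → JT → HO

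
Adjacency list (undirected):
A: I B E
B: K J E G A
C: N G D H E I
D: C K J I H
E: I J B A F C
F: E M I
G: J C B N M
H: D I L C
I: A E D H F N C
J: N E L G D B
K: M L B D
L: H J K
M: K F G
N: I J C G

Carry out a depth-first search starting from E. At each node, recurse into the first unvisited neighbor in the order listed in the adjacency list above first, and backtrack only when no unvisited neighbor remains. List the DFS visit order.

E, I, A, B, K, M, F, G, J, N, C, D, H, L

Visit E
E → I
I → A
A → B
B → K
K → M
M → F
M → G
G → J
J → N
N → C
C → D
D → H
H → L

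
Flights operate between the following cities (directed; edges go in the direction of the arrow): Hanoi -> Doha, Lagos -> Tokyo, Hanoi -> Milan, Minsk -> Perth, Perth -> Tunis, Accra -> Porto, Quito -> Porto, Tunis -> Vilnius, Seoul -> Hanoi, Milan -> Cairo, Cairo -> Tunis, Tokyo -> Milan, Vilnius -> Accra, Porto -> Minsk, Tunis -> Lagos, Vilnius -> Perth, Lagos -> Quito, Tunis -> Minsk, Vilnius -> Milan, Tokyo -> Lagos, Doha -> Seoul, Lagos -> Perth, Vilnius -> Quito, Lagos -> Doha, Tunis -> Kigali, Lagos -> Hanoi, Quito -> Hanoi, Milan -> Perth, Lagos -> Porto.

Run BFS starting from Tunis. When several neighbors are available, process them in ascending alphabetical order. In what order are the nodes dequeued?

Tunis → Kigali → Lagos → Minsk → Vilnius → Doha → Hanoi → Perth → Porto → Quito → Tokyo → Accra → Milan → Seoul → Cairo

Visit Tunis; enqueue Kigali, Lagos, Minsk, Vilnius → queue [Kigali, Lagos, Minsk, Vilnius]
Visit Kigali → queue [Lagos, Minsk, Vilnius]
Visit Lagos; enqueue Doha, Hanoi, Perth, Porto, Quito, Tokyo → queue [Minsk, Vilnius, Doha, Hanoi, Perth, Porto, Quito, Tokyo]
Visit Minsk → queue [Vilnius, Doha, Hanoi, Perth, Porto, Quito, Tokyo]
Visit Vilnius; enqueue Accra, Milan → queue [Doha, Hanoi, Perth, Porto, Quito, Tokyo, Accra, Milan]
Visit Doha; enqueue Seoul → queue [Hanoi, Perth, Porto, Quito, Tokyo, Accra, Milan, Seoul]
Visit Hanoi → queue [Perth, Porto, Quito, Tokyo, Accra, Milan, Seoul]
Visit Perth → queue [Porto, Quito, Tokyo, Accra, Milan, Seoul]
Visit Porto → queue [Quito, Tokyo, Accra, Milan, Seoul]
Visit Quito → queue [Tokyo, Accra, Milan, Seoul]
Visit Tokyo → queue [Accra, Milan, Seoul]
Visit Accra → queue [Milan, Seoul]
Visit Milan; enqueue Cairo → queue [Seoul, Cairo]
Visit Seoul → queue [Cairo]
Visit Cairo → queue []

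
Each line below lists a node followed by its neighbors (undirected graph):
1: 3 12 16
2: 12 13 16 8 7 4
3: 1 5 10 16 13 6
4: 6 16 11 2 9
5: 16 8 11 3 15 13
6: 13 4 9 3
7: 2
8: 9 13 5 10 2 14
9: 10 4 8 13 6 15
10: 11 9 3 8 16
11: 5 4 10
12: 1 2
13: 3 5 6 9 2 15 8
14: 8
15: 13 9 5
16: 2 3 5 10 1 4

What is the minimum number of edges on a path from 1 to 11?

3

Level 0: 1
Level 1: 3, 12, 16
Level 2: 2, 4, 5, 6, 10, 13
Level 3: 7, 8, 9, 11, 15
Level 4: 14
11 first appears at level 3.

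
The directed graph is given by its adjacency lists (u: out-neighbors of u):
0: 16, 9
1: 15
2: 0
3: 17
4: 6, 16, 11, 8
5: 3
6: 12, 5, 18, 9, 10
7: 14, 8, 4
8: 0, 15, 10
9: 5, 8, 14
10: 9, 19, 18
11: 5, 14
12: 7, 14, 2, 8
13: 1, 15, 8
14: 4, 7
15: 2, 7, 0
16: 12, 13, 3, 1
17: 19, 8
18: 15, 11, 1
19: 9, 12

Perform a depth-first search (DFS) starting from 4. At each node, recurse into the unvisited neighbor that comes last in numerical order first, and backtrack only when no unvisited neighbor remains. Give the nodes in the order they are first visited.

4 -> 16 -> 13 -> 15 -> 7 -> 14 -> 8 -> 10 -> 19 -> 12 -> 2 -> 0 -> 9 -> 5 -> 3 -> 17 -> 18 -> 11 -> 1 -> 6

Visit 4
4 → 16
16 → 13
13 → 15
15 → 7
7 → 14
7 → 8
8 → 10
10 → 19
19 → 12
12 → 2
2 → 0
0 → 9
9 → 5
5 → 3
3 → 17
10 → 18
18 → 11
18 → 1
4 → 6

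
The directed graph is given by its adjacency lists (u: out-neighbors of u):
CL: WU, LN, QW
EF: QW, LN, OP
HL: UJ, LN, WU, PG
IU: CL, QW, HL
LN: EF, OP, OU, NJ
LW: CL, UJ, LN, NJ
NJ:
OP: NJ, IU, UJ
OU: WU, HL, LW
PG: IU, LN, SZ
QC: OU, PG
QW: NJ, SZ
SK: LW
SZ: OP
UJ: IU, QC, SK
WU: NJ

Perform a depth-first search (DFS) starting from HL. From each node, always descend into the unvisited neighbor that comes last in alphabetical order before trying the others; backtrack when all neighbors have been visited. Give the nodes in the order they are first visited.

HL → WU → NJ → UJ → SK → LW → LN → OU → OP → IU → QW → SZ → CL → EF → QC → PG

Visit HL
HL → WU
WU → NJ
HL → UJ
UJ → SK
SK → LW
LW → LN
LN → OU
LN → OP
OP → IU
IU → QW
QW → SZ
IU → CL
LN → EF
UJ → QC
QC → PG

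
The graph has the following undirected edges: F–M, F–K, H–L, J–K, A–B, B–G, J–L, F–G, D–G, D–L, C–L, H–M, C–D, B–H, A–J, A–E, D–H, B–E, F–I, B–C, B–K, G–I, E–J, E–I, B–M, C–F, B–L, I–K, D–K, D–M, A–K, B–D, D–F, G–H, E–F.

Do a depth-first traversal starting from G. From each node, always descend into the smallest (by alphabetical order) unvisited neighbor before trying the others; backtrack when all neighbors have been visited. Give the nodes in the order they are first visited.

G B A E F C D H L J K I M

Visit G
G → B
B → A
A → E
E → F
F → C
C → D
D → H
H → L
L → J
J → K
K → I
H → M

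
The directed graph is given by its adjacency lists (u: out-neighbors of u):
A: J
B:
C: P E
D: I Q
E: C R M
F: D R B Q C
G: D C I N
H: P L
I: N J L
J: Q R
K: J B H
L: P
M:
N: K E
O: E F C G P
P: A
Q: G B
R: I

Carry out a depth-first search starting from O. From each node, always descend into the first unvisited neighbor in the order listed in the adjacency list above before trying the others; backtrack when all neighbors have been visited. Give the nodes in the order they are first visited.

O, E, C, P, A, J, Q, G, D, I, N, K, B, H, L, R, M, F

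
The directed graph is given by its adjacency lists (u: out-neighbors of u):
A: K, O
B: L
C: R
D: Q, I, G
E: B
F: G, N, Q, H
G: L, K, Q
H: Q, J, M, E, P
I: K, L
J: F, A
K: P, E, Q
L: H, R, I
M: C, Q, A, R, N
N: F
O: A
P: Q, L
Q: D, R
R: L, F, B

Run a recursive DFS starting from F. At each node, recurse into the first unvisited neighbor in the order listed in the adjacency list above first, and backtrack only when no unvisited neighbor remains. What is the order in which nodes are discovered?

Visit F
F → G
G → L
L → H
H → Q
Q → D
D → I
I → K
K → P
K → E
E → B
Q → R
H → J
J → A
A → O
H → M
M → C
M → N

F, G, L, H, Q, D, I, K, P, E, B, R, J, A, O, M, C, N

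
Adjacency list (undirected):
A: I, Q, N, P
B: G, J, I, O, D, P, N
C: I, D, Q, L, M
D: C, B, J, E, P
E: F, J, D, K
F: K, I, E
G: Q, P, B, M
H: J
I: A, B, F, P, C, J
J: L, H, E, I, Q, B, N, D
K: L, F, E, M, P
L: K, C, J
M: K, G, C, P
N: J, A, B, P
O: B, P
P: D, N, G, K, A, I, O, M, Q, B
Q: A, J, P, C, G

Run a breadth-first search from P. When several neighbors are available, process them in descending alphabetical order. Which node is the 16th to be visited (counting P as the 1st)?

E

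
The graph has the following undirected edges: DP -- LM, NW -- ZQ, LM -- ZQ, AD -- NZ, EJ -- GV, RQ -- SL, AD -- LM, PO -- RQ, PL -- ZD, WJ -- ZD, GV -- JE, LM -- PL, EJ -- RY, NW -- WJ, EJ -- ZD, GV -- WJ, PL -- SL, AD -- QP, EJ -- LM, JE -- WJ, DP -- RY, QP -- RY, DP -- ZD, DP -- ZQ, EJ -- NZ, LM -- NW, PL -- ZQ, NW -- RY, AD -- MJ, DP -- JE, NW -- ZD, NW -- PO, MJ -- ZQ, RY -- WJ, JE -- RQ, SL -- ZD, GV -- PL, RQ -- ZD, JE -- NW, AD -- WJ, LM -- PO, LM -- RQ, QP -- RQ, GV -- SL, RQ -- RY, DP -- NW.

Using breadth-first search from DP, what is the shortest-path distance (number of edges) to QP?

Level 0: DP
Level 1: JE, LM, NW, RY, ZD, ZQ
Level 2: AD, EJ, GV, MJ, PL, PO, QP, RQ, SL, WJ
Level 3: NZ
QP first appears at level 2.

2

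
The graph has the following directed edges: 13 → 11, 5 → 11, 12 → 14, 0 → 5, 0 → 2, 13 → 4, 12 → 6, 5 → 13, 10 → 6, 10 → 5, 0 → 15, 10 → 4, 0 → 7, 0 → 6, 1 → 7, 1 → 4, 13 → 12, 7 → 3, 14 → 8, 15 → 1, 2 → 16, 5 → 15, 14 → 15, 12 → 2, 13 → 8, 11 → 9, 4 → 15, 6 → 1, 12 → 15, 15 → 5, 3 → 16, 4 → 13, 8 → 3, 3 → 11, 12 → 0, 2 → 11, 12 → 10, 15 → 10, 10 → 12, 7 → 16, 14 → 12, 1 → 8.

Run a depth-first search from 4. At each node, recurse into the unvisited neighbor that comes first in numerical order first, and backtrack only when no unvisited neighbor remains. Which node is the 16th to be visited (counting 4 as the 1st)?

6

Visit 4
4 → 13
13 → 8
8 → 3
3 → 11
11 → 9
3 → 16
13 → 12
12 → 0
0 → 2
0 → 5
5 → 15
15 → 1
1 → 7
15 → 10
10 → 6
12 → 14

Visit order: 4, 13, 8, 3, 11, 9, 16, 12, 0, 2, 5, 15, 1, 7, 10, 6, 14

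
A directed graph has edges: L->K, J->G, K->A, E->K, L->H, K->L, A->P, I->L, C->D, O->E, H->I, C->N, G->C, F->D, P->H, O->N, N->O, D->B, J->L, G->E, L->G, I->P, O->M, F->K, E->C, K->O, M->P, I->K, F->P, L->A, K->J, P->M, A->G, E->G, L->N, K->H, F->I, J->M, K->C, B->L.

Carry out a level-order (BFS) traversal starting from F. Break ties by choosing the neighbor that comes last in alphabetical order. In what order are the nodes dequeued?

F → P → K → I → D → M → H → O → L → J → C → A → B → N → E → G

Visit F; enqueue P, K, I, D → queue [P, K, I, D]
Visit P; enqueue M, H → queue [K, I, D, M, H]
Visit K; enqueue O, L, J, C, A → queue [I, D, M, H, O, L, J, C, A]
Visit I → queue [D, M, H, O, L, J, C, A]
Visit D; enqueue B → queue [M, H, O, L, J, C, A, B]
Visit M → queue [H, O, L, J, C, A, B]
Visit H → queue [O, L, J, C, A, B]
Visit O; enqueue N, E → queue [L, J, C, A, B, N, E]
Visit L; enqueue G → queue [J, C, A, B, N, E, G]
Visit J → queue [C, A, B, N, E, G]
Visit C → queue [A, B, N, E, G]
Visit A → queue [B, N, E, G]
Visit B → queue [N, E, G]
Visit N → queue [E, G]
Visit E → queue [G]
Visit G → queue []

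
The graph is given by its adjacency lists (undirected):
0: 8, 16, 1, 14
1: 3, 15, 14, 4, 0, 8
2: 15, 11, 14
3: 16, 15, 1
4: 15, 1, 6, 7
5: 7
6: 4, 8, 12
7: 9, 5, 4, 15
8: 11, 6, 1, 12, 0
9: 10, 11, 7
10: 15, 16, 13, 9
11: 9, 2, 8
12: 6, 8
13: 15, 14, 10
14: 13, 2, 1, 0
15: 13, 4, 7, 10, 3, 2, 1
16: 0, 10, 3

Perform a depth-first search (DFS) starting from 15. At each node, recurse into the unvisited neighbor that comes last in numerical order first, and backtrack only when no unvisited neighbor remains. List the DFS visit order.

15 → 13 → 14 → 2 → 11 → 9 → 10 → 16 → 3 → 1 → 8 → 12 → 6 → 4 → 7 → 5 → 0

Visit 15
15 → 13
13 → 14
14 → 2
2 → 11
11 → 9
9 → 10
10 → 16
16 → 3
3 → 1
1 → 8
8 → 12
12 → 6
6 → 4
4 → 7
7 → 5
8 → 0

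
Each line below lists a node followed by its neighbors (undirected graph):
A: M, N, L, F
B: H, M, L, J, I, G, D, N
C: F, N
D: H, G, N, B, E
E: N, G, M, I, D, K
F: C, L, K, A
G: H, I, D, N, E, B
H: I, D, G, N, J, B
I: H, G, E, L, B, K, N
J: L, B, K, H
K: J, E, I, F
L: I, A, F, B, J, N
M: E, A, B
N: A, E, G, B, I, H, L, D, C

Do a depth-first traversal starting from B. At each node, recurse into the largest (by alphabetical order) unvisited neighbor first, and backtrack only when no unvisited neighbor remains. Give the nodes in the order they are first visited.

Visit B
B → N
N → L
L → J
J → K
K → I
I → H
H → G
G → E
E → M
M → A
A → F
F → C
E → D

B, N, L, J, K, I, H, G, E, M, A, F, C, D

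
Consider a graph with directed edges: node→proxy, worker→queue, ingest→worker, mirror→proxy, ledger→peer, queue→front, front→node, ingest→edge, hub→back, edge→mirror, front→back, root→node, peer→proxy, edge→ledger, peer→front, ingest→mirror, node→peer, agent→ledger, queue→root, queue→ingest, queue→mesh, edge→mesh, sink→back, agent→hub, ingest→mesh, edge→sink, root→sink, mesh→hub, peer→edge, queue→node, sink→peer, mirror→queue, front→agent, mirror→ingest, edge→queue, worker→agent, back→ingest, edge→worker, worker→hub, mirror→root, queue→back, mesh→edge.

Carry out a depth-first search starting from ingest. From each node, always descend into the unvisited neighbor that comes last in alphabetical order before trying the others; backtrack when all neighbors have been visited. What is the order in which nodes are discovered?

ingest, worker, queue, root, sink, peer, proxy, front, node, back, agent, ledger, hub, edge, mirror, mesh

Visit ingest
ingest → worker
worker → queue
queue → root
root → sink
sink → peer
peer → proxy
peer → front
front → node
front → back
front → agent
agent → ledger
agent → hub
peer → edge
edge → mirror
edge → mesh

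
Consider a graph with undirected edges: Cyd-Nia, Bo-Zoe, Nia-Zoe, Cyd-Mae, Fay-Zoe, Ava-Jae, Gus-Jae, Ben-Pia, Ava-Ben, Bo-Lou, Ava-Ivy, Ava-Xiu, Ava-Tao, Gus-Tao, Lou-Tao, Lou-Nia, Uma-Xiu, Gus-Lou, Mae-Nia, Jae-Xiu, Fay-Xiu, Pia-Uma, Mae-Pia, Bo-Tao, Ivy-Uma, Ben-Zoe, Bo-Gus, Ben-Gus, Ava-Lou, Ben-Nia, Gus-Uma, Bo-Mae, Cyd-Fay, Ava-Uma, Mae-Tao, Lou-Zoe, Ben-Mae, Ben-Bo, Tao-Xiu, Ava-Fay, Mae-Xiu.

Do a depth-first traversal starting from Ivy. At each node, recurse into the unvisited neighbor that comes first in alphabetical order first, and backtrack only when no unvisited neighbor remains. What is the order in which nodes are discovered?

Visit Ivy
Ivy → Ava
Ava → Ben
Ben → Bo
Bo → Gus
Gus → Jae
Jae → Xiu
Xiu → Fay
Fay → Cyd
Cyd → Mae
Mae → Nia
Nia → Lou
Lou → Tao
Lou → Zoe
Mae → Pia
Pia → Uma

Ivy → Ava → Ben → Bo → Gus → Jae → Xiu → Fay → Cyd → Mae → Nia → Lou → Tao → Zoe → Pia → Uma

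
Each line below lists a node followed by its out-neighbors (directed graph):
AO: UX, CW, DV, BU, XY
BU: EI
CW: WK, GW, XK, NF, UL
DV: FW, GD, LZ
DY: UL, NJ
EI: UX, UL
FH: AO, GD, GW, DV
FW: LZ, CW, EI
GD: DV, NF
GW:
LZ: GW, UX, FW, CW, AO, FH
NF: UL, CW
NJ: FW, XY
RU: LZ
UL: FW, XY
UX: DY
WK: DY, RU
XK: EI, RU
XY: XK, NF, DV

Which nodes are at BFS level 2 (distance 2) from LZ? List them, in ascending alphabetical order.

Level 0: LZ
Level 1: AO, CW, FH, FW, GW, UX
Level 2: BU, DV, DY, EI, GD, NF, UL, WK, XK, XY
Level 3: NJ, RU

BU, DV, DY, EI, GD, NF, UL, WK, XK, XY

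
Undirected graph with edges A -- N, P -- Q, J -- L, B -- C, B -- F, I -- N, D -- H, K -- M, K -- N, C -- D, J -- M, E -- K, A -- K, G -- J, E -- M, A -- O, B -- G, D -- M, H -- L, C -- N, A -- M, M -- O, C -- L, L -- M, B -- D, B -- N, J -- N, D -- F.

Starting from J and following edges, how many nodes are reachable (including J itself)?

15

BFS from J visits: J, N, M, L, G, K, I, C, B, A, O, E, D, H, F
Reachable nodes: 15 of 17 total.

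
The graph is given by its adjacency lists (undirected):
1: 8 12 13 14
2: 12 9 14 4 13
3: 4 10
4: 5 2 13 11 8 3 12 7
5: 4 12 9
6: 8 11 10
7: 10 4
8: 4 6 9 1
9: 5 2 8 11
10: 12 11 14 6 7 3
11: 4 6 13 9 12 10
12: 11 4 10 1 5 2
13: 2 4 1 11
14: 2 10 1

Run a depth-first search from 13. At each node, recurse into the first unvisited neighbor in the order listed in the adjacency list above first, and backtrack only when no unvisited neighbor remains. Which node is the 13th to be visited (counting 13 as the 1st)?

Visit 13
13 → 2
2 → 12
12 → 11
11 → 4
4 → 5
5 → 9
9 → 8
8 → 6
6 → 10
10 → 14
14 → 1
10 → 7
10 → 3

Visit order: 13, 2, 12, 11, 4, 5, 9, 8, 6, 10, 14, 1, 7, 3

7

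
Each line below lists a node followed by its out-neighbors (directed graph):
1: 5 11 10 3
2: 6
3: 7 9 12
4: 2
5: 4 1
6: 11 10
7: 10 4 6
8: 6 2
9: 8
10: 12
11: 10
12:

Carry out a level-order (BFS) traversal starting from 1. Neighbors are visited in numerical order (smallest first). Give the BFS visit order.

1, 3, 5, 10, 11, 7, 9, 12, 4, 6, 8, 2

Visit 1; enqueue 3, 5, 10, 11 → queue [3, 5, 10, 11]
Visit 3; enqueue 7, 9, 12 → queue [5, 10, 11, 7, 9, 12]
Visit 5; enqueue 4 → queue [10, 11, 7, 9, 12, 4]
Visit 10 → queue [11, 7, 9, 12, 4]
Visit 11 → queue [7, 9, 12, 4]
Visit 7; enqueue 6 → queue [9, 12, 4, 6]
Visit 9; enqueue 8 → queue [12, 4, 6, 8]
Visit 12 → queue [4, 6, 8]
Visit 4; enqueue 2 → queue [6, 8, 2]
Visit 6 → queue [8, 2]
Visit 8 → queue [2]
Visit 2 → queue []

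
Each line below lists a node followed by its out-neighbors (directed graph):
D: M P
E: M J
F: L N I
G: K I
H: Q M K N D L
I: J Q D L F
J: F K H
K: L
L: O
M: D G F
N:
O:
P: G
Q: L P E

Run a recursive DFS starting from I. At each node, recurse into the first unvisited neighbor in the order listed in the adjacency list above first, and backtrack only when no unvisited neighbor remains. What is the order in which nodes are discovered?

I J F L O N K H Q P G E M D

Visit I
I → J
J → F
F → L
L → O
F → N
J → K
J → H
H → Q
Q → P
P → G
Q → E
E → M
M → D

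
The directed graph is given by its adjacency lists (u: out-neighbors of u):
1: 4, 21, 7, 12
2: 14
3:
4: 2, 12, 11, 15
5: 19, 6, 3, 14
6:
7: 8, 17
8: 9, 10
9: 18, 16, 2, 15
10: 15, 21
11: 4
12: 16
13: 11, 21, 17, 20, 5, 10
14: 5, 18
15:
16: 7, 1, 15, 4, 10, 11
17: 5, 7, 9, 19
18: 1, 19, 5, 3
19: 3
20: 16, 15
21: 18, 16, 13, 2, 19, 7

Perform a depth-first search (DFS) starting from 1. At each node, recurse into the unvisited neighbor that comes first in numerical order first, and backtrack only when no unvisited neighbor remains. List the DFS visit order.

Visit 1
1 → 4
4 → 2
2 → 14
14 → 5
5 → 3
5 → 6
5 → 19
14 → 18
4 → 11
4 → 12
12 → 16
16 → 7
7 → 8
8 → 9
9 → 15
8 → 10
10 → 21
21 → 13
13 → 17
13 → 20

1, 4, 2, 14, 5, 3, 6, 19, 18, 11, 12, 16, 7, 8, 9, 15, 10, 21, 13, 17, 20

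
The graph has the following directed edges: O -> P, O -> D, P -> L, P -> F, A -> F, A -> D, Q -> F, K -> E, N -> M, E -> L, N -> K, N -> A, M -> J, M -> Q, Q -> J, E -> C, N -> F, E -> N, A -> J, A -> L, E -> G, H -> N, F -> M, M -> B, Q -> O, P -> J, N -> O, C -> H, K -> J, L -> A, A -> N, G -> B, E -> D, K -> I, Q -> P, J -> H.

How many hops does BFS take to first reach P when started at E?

3

Level 0: E
Level 1: C, D, G, L, N
Level 2: A, B, F, H, K, M, O
Level 3: I, J, P, Q
P first appears at level 3.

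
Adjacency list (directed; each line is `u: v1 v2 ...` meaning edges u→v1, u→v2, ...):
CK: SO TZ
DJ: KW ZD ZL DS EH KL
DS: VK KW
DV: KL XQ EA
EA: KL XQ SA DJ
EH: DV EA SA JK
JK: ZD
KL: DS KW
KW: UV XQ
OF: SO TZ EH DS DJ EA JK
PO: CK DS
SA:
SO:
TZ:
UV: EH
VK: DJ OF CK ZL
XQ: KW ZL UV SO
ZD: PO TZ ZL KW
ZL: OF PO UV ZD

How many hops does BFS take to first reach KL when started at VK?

2

Level 0: VK
Level 1: CK, DJ, OF, ZL
Level 2: DS, EA, EH, JK, KL, KW, PO, SO, TZ, UV, ZD
Level 3: DV, SA, XQ
KL first appears at level 2.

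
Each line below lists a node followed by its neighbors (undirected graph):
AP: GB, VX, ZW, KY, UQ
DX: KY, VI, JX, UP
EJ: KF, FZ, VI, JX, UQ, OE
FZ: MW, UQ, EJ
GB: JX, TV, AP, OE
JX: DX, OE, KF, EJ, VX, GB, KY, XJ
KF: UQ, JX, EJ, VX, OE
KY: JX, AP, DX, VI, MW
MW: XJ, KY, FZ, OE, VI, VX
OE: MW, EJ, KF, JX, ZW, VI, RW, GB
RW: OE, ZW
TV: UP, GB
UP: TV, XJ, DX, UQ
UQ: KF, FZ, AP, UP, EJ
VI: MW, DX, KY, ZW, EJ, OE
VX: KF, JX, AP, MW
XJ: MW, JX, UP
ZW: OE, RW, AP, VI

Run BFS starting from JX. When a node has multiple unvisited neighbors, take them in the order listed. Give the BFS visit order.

JX → DX → OE → KF → EJ → VX → GB → KY → XJ → VI → UP → MW → ZW → RW → UQ → FZ → AP → TV

Visit JX; enqueue DX, OE, KF, EJ, VX, GB, KY, XJ → queue [DX, OE, KF, EJ, VX, GB, KY, XJ]
Visit DX; enqueue VI, UP → queue [OE, KF, EJ, VX, GB, KY, XJ, VI, UP]
Visit OE; enqueue MW, ZW, RW → queue [KF, EJ, VX, GB, KY, XJ, VI, UP, MW, ZW, RW]
Visit KF; enqueue UQ → queue [EJ, VX, GB, KY, XJ, VI, UP, MW, ZW, RW, UQ]
Visit EJ; enqueue FZ → queue [VX, GB, KY, XJ, VI, UP, MW, ZW, RW, UQ, FZ]
Visit VX; enqueue AP → queue [GB, KY, XJ, VI, UP, MW, ZW, RW, UQ, FZ, AP]
Visit GB; enqueue TV → queue [KY, XJ, VI, UP, MW, ZW, RW, UQ, FZ, AP, TV]
Visit KY → queue [XJ, VI, UP, MW, ZW, RW, UQ, FZ, AP, TV]
Visit XJ → queue [VI, UP, MW, ZW, RW, UQ, FZ, AP, TV]
Visit VI → queue [UP, MW, ZW, RW, UQ, FZ, AP, TV]
Visit UP → queue [MW, ZW, RW, UQ, FZ, AP, TV]
Visit MW → queue [ZW, RW, UQ, FZ, AP, TV]
Visit ZW → queue [RW, UQ, FZ, AP, TV]
Visit RW → queue [UQ, FZ, AP, TV]
Visit UQ → queue [FZ, AP, TV]
Visit FZ → queue [AP, TV]
Visit AP → queue [TV]
Visit TV → queue []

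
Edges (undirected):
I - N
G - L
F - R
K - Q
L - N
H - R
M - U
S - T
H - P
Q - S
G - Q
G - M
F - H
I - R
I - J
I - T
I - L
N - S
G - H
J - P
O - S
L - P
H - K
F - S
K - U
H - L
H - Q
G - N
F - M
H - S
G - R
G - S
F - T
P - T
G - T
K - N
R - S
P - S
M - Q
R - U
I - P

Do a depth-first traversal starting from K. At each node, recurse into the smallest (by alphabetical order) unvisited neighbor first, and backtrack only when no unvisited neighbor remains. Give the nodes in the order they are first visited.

K → H → F → M → G → L → I → J → P → S → N → O → Q → R → U → T

Visit K
K → H
H → F
F → M
M → G
G → L
L → I
I → J
J → P
P → S
S → N
S → O
S → Q
S → R
R → U
S → T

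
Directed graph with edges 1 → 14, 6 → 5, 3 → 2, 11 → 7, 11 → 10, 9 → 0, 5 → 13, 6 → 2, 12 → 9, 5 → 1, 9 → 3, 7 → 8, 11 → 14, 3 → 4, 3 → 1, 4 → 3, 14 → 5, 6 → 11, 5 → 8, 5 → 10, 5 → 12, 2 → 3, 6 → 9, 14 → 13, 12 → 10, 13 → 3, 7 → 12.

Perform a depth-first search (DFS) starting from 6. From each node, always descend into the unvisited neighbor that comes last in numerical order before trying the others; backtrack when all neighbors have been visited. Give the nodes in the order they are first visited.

Visit 6
6 → 11
11 → 14
14 → 13
13 → 3
3 → 4
3 → 2
3 → 1
14 → 5
5 → 12
12 → 10
12 → 9
9 → 0
5 → 8
11 → 7

6, 11, 14, 13, 3, 4, 2, 1, 5, 12, 10, 9, 0, 8, 7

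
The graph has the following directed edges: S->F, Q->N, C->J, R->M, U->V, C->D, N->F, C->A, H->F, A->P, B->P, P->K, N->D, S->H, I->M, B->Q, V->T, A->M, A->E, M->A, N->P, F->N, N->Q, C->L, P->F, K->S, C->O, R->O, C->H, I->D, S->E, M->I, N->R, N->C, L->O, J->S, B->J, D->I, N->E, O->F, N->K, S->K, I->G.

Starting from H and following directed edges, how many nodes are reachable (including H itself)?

BFS from H visits: H, F, N, R, Q, P, K, E, D, C, O, M, S, I, L, J, A, G
Reachable nodes: 18 of 22 total.

18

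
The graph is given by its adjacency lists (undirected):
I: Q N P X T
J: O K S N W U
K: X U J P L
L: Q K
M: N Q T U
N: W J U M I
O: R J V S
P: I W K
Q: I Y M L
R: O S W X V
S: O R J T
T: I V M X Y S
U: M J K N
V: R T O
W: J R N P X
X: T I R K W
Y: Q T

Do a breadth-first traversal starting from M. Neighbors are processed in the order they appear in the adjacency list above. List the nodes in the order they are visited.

Visit M; enqueue N, Q, T, U → queue [N, Q, T, U]
Visit N; enqueue W, J, I → queue [Q, T, U, W, J, I]
Visit Q; enqueue Y, L → queue [T, U, W, J, I, Y, L]
Visit T; enqueue V, X, S → queue [U, W, J, I, Y, L, V, X, S]
Visit U; enqueue K → queue [W, J, I, Y, L, V, X, S, K]
Visit W; enqueue R, P → queue [J, I, Y, L, V, X, S, K, R, P]
Visit J; enqueue O → queue [I, Y, L, V, X, S, K, R, P, O]
Visit I → queue [Y, L, V, X, S, K, R, P, O]
Visit Y → queue [L, V, X, S, K, R, P, O]
Visit L → queue [V, X, S, K, R, P, O]
Visit V → queue [X, S, K, R, P, O]
Visit X → queue [S, K, R, P, O]
Visit S → queue [K, R, P, O]
Visit K → queue [R, P, O]
Visit R → queue [P, O]
Visit P → queue [O]
Visit O → queue []

M → N → Q → T → U → W → J → I → Y → L → V → X → S → K → R → P → O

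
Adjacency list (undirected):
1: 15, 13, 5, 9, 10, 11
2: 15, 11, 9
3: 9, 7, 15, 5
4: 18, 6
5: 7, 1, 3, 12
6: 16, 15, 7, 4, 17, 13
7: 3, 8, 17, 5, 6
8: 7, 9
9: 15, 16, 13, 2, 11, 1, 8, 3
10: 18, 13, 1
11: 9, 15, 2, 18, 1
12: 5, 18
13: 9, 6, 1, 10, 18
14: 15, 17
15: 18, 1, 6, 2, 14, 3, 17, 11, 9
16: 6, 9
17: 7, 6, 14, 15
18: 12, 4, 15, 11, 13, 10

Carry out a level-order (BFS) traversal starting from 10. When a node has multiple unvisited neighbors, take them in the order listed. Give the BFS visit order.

10, 18, 13, 1, 12, 4, 15, 11, 9, 6, 5, 2, 14, 3, 17, 16, 8, 7

Visit 10; enqueue 18, 13, 1 → queue [18, 13, 1]
Visit 18; enqueue 12, 4, 15, 11 → queue [13, 1, 12, 4, 15, 11]
Visit 13; enqueue 9, 6 → queue [1, 12, 4, 15, 11, 9, 6]
Visit 1; enqueue 5 → queue [12, 4, 15, 11, 9, 6, 5]
Visit 12 → queue [4, 15, 11, 9, 6, 5]
Visit 4 → queue [15, 11, 9, 6, 5]
Visit 15; enqueue 2, 14, 3, 17 → queue [11, 9, 6, 5, 2, 14, 3, 17]
Visit 11 → queue [9, 6, 5, 2, 14, 3, 17]
Visit 9; enqueue 16, 8 → queue [6, 5, 2, 14, 3, 17, 16, 8]
Visit 6; enqueue 7 → queue [5, 2, 14, 3, 17, 16, 8, 7]
Visit 5 → queue [2, 14, 3, 17, 16, 8, 7]
Visit 2 → queue [14, 3, 17, 16, 8, 7]
Visit 14 → queue [3, 17, 16, 8, 7]
Visit 3 → queue [17, 16, 8, 7]
Visit 17 → queue [16, 8, 7]
Visit 16 → queue [8, 7]
Visit 8 → queue [7]
Visit 7 → queue []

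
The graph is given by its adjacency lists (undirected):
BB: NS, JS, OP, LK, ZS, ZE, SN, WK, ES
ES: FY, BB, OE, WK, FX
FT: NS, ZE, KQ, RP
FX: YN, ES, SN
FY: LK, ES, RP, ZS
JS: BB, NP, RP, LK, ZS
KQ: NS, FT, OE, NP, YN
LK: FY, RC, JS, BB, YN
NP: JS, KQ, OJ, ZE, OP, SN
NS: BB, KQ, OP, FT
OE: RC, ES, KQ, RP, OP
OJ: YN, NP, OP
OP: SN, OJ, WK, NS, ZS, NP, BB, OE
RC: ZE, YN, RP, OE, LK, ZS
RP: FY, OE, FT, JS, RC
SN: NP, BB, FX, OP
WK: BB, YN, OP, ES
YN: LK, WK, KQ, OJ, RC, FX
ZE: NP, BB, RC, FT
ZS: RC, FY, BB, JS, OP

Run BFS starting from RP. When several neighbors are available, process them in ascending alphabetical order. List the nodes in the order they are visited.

RP FT FY JS OE RC KQ NS ZE ES LK ZS BB NP OP YN FX WK SN OJ

Visit RP; enqueue FT, FY, JS, OE, RC → queue [FT, FY, JS, OE, RC]
Visit FT; enqueue KQ, NS, ZE → queue [FY, JS, OE, RC, KQ, NS, ZE]
Visit FY; enqueue ES, LK, ZS → queue [JS, OE, RC, KQ, NS, ZE, ES, LK, ZS]
Visit JS; enqueue BB, NP → queue [OE, RC, KQ, NS, ZE, ES, LK, ZS, BB, NP]
Visit OE; enqueue OP → queue [RC, KQ, NS, ZE, ES, LK, ZS, BB, NP, OP]
Visit RC; enqueue YN → queue [KQ, NS, ZE, ES, LK, ZS, BB, NP, OP, YN]
Visit KQ → queue [NS, ZE, ES, LK, ZS, BB, NP, OP, YN]
Visit NS → queue [ZE, ES, LK, ZS, BB, NP, OP, YN]
Visit ZE → queue [ES, LK, ZS, BB, NP, OP, YN]
Visit ES; enqueue FX, WK → queue [LK, ZS, BB, NP, OP, YN, FX, WK]
Visit LK → queue [ZS, BB, NP, OP, YN, FX, WK]
Visit ZS → queue [BB, NP, OP, YN, FX, WK]
Visit BB; enqueue SN → queue [NP, OP, YN, FX, WK, SN]
Visit NP; enqueue OJ → queue [OP, YN, FX, WK, SN, OJ]
Visit OP → queue [YN, FX, WK, SN, OJ]
Visit YN → queue [FX, WK, SN, OJ]
Visit FX → queue [WK, SN, OJ]
Visit WK → queue [SN, OJ]
Visit SN → queue [OJ]
Visit OJ → queue []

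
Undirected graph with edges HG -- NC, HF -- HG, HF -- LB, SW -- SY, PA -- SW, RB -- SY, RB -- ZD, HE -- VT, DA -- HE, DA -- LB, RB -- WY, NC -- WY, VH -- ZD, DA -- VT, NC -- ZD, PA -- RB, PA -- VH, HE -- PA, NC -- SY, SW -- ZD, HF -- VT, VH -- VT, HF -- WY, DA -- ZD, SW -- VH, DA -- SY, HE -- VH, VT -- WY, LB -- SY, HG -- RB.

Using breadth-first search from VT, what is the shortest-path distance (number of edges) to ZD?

Level 0: VT
Level 1: DA, HE, HF, VH, WY
Level 2: HG, LB, NC, PA, RB, SW, SY, ZD
ZD first appears at level 2.

2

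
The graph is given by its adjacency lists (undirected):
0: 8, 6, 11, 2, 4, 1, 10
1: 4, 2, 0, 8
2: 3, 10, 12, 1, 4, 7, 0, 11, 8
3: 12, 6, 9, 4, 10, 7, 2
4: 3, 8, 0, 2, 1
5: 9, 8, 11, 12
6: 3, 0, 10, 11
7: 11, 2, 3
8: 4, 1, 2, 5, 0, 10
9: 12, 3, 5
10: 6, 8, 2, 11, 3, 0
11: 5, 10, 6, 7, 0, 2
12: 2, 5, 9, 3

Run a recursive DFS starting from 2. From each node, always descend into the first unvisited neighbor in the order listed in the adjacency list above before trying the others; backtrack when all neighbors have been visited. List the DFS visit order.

2 3 12 5 9 8 4 0 6 10 11 7 1

Visit 2
2 → 3
3 → 12
12 → 5
5 → 9
5 → 8
8 → 4
4 → 0
0 → 6
6 → 10
10 → 11
11 → 7
0 → 1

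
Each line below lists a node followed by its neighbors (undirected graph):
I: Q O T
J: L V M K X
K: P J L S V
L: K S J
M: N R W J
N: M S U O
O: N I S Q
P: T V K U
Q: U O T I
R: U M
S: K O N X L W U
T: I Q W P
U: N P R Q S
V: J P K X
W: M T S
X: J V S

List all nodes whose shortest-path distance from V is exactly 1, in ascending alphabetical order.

J, K, P, X

Level 0: V
Level 1: J, K, P, X
Level 2: L, M, S, T, U
Level 3: I, N, O, Q, R, W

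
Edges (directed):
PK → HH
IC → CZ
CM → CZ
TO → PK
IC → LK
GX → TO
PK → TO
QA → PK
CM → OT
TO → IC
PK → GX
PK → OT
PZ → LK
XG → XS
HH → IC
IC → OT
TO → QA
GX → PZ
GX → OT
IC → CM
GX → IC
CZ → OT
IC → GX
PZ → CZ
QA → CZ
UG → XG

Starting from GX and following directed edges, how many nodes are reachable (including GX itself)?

BFS from GX visits: GX, TO, PZ, OT, IC, QA, PK, LK, CZ, CM, HH
Reachable nodes: 11 of 14 total.

11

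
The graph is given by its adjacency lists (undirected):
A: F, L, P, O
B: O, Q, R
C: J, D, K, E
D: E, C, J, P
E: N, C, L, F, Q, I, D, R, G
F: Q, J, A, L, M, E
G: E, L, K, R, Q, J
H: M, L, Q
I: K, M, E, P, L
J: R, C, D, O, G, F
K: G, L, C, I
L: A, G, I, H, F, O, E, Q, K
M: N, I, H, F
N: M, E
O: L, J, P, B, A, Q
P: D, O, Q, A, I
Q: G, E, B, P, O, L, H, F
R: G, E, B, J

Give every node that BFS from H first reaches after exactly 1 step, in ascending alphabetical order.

Level 0: H
Level 1: L, M, Q
Level 2: A, B, E, F, G, I, K, N, O, P
Level 3: C, D, J, R

L, M, Q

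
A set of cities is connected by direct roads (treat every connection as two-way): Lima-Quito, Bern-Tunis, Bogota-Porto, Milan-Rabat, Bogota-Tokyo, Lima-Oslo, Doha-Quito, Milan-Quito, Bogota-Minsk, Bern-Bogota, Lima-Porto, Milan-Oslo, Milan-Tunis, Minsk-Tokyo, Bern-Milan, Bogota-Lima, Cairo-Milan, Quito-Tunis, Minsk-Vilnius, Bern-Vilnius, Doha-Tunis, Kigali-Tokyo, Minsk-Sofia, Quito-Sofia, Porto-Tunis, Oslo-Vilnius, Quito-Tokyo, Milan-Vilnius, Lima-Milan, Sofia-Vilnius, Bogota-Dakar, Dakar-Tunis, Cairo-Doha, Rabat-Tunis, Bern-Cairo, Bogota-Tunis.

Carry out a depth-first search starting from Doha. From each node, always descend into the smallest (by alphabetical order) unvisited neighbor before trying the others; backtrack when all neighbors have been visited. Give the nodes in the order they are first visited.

Doha Cairo Bern Bogota Dakar Tunis Milan Lima Oslo Vilnius Minsk Sofia Quito Tokyo Kigali Porto Rabat

Visit Doha
Doha → Cairo
Cairo → Bern
Bern → Bogota
Bogota → Dakar
Dakar → Tunis
Tunis → Milan
Milan → Lima
Lima → Oslo
Oslo → Vilnius
Vilnius → Minsk
Minsk → Sofia
Sofia → Quito
Quito → Tokyo
Tokyo → Kigali
Lima → Porto
Milan → Rabat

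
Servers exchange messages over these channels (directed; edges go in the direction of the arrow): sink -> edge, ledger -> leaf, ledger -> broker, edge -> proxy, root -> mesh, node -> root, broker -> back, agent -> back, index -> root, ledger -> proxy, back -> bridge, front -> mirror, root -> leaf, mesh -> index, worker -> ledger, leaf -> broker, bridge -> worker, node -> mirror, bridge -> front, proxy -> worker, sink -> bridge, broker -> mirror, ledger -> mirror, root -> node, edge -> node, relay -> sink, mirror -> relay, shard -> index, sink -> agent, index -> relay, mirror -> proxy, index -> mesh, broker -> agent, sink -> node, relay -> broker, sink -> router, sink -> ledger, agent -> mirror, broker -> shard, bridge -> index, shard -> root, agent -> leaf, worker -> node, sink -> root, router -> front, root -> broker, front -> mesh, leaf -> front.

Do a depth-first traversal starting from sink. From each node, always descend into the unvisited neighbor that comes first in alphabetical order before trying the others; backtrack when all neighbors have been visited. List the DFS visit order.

sink, agent, back, bridge, front, mesh, index, relay, broker, mirror, proxy, worker, ledger, leaf, node, root, shard, edge, router

Visit sink
sink → agent
agent → back
back → bridge
bridge → front
front → mesh
mesh → index
index → relay
relay → broker
broker → mirror
mirror → proxy
proxy → worker
worker → ledger
ledger → leaf
worker → node
node → root
broker → shard
sink → edge
sink → router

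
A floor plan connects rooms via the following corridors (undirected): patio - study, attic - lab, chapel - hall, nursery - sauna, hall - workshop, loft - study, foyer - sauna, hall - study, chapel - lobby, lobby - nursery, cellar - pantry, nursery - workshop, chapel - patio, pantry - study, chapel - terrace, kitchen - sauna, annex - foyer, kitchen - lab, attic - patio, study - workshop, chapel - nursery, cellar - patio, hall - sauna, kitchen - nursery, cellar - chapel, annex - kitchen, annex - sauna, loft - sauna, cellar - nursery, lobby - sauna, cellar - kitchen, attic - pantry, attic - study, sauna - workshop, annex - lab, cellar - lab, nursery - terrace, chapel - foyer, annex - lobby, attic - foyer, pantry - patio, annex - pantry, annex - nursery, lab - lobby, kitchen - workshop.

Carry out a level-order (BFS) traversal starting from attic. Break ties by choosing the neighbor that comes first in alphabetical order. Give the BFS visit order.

attic, foyer, lab, pantry, patio, study, annex, chapel, sauna, cellar, kitchen, lobby, hall, loft, workshop, nursery, terrace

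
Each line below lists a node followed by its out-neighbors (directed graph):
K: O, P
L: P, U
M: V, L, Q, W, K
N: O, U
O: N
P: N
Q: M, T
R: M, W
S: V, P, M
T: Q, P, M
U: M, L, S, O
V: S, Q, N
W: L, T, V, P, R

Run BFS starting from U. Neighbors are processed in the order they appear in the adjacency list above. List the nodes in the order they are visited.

U, M, L, S, O, V, Q, W, K, P, N, T, R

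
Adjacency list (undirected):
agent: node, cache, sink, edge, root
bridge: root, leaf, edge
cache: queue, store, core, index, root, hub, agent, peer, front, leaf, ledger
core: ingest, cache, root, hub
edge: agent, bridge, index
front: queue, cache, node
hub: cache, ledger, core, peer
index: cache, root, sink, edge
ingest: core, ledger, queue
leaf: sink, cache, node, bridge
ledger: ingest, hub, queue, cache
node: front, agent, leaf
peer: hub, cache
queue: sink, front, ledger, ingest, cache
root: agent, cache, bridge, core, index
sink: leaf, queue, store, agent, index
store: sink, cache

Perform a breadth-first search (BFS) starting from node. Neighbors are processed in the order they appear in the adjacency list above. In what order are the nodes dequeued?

Visit node; enqueue front, agent, leaf → queue [front, agent, leaf]
Visit front; enqueue queue, cache → queue [agent, leaf, queue, cache]
Visit agent; enqueue sink, edge, root → queue [leaf, queue, cache, sink, edge, root]
Visit leaf; enqueue bridge → queue [queue, cache, sink, edge, root, bridge]
Visit queue; enqueue ledger, ingest → queue [cache, sink, edge, root, bridge, ledger, ingest]
Visit cache; enqueue store, core, index, hub, peer → queue [sink, edge, root, bridge, ledger, ingest, store, core, index, hub, peer]
Visit sink → queue [edge, root, bridge, ledger, ingest, store, core, index, hub, peer]
Visit edge → queue [root, bridge, ledger, ingest, store, core, index, hub, peer]
Visit root → queue [bridge, ledger, ingest, store, core, index, hub, peer]
Visit bridge → queue [ledger, ingest, store, core, index, hub, peer]
Visit ledger → queue [ingest, store, core, index, hub, peer]
Visit ingest → queue [store, core, index, hub, peer]
Visit store → queue [core, index, hub, peer]
Visit core → queue [index, hub, peer]
Visit index → queue [hub, peer]
Visit hub → queue [peer]
Visit peer → queue []

node front agent leaf queue cache sink edge root bridge ledger ingest store core index hub peer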